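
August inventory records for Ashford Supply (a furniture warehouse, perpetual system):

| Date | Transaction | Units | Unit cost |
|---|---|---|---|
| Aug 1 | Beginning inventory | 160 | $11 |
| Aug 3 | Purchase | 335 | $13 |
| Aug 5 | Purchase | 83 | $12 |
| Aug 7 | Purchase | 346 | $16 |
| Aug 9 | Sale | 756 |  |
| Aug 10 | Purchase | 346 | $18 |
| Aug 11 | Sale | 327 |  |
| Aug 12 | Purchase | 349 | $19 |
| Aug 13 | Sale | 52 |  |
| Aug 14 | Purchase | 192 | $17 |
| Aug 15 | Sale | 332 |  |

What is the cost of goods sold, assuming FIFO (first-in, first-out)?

Aug 9, 756 sold [FIFO — oldest first]: 160 @ $11 + 335 @ $13 + 83 @ $12 + 178 @ $16 = $9,959
Aug 11, 327 sold [FIFO — oldest first]: 168 @ $16 + 159 @ $18 = $5,550
Aug 13, 52 sold [FIFO — oldest first]: 52 @ $18 = $936
Aug 15, 332 sold [FIFO — oldest first]: 135 @ $18 + 197 @ $19 = $6,173
Total COGS = $9,959 + $5,550 + $936 + $6,173 = $22,618
Ending inventory: 152 @ $19 + 192 @ $17 = $6,152

COGS = $22,618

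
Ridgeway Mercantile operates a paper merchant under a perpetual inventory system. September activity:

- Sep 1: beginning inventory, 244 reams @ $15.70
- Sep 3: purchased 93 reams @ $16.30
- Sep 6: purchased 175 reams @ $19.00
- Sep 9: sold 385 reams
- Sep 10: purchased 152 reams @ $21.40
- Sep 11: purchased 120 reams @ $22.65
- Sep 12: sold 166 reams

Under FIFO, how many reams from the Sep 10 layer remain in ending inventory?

113

Sep 9, 385 sold [FIFO — oldest first]: 244 @ $15.70 + 93 @ $16.30 + 48 @ $19.00 = $6,258.70
Sep 12, 166 sold [FIFO — oldest first]: 127 @ $19.00 + 39 @ $21.40 = $3,247.60
Total COGS = $6,258.70 + $3,247.60 = $9,506.30
Ending inventory: 113 @ $21.40 + 120 @ $22.65 = $5,136.20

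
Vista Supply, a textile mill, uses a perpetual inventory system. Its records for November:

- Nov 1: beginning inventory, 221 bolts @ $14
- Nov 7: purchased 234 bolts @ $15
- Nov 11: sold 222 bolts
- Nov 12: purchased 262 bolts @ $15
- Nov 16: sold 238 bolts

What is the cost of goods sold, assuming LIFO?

COGS = $6,900

Nov 11, 222 sold [LIFO — newest first]: 222 @ $15 = $3,330
Nov 16, 238 sold [LIFO — newest first]: 238 @ $15 = $3,570
Total COGS = $3,330 + $3,570 = $6,900
Ending inventory: 221 @ $14 + 12 @ $15 + 24 @ $15 = $3,634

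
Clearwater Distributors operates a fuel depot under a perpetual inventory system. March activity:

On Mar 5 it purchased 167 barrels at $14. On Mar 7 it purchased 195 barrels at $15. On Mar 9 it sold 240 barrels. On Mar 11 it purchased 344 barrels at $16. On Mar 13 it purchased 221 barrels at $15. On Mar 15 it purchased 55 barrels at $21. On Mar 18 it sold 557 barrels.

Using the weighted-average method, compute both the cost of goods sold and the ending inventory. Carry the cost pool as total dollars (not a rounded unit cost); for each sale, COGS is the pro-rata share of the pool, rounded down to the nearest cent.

After Mar 5: 167 on hand, pool $2,338.00 (≈ $14.0000 each)
After Mar 7: 362 on hand, pool $5,263.00 (≈ $14.5387 each)
Mar 9, sell 240: 240/362 × $5,263.00 → $3,489.28
After Mar 11: 466 on hand, pool $7,277.72 (≈ $15.6174 each)
After Mar 13: 687 on hand, pool $10,592.72 (≈ $15.4188 each)
After Mar 15: 742 on hand, pool $11,747.72 (≈ $15.8325 each)
Mar 18, sell 557: 557/742 × $11,747.72 → $8,818.70
Total COGS = $3,489.28 + $8,818.70 = $12,307.98
Ending inventory (cost pool remaining) = $2,929.02
Check: goods available $15,237.00 = COGS $12,307.98 + ending $2,929.02

COGS = $12,307.98; ending inventory = $2,929.02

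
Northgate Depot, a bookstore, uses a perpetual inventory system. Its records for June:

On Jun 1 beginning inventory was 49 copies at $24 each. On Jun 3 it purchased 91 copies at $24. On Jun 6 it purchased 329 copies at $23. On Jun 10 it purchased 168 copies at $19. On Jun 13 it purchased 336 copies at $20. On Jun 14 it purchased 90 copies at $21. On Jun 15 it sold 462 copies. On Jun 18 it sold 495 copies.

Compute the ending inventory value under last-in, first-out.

Ending inventory = $2,544

Jun 15, 462 sold [LIFO — newest first]: 90 @ $21 + 336 @ $20 + 36 @ $19 = $9,294
Jun 18, 495 sold [LIFO — newest first]: 132 @ $19 + 329 @ $23 + 34 @ $24 = $10,891
Total COGS = $9,294 + $10,891 = $20,185
Ending inventory: 49 @ $24 + 57 @ $24 = $2,544
Check: goods available $22,729 = COGS $20,185 + ending $2,544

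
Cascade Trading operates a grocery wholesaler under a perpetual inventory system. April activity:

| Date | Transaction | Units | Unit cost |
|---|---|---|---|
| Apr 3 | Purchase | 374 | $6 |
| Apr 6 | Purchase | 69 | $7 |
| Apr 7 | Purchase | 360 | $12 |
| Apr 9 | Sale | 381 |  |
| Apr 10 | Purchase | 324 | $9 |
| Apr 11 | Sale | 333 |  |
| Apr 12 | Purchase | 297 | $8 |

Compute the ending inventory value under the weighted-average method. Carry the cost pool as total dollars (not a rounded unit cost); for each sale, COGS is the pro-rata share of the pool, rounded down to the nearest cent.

Ending inventory = $6,040.64

After Apr 3: 374 on hand, pool $2,244.00 (≈ $6.0000 each)
After Apr 6: 443 on hand, pool $2,727.00 (≈ $6.1558 each)
After Apr 7: 803 on hand, pool $7,047.00 (≈ $8.7758 each)
Apr 9, sell 381: 381/803 × $7,047.00 → $3,343.59
After Apr 10: 746 on hand, pool $6,619.41 (≈ $8.8732 each)
Apr 11, sell 333: 333/746 × $6,619.41 → $2,954.77
After Apr 12: 710 on hand, pool $6,040.64 (≈ $8.5079 each)
Total COGS = $3,343.59 + $2,954.77 = $6,298.36
Ending inventory (cost pool remaining) = $6,040.64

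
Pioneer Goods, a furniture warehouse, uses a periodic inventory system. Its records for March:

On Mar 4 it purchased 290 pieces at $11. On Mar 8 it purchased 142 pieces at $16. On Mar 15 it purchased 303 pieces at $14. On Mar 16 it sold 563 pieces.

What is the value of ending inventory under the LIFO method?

Ending inventory = $1,892

Mar 16, 563 sold [LIFO — newest first]: 303 @ $14 + 142 @ $16 + 118 @ $11 = $7,812
Ending inventory: 172 @ $11 = $1,892
Check: goods available $9,704 = COGS $7,812 + ending $1,892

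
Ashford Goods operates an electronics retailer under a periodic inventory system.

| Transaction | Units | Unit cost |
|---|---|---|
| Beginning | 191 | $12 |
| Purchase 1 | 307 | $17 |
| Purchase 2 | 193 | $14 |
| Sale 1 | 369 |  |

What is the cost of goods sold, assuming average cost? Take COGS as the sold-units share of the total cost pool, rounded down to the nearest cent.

Sale 1, sell 369: 369/691 × $10,213.00 → $5,453.83
Ending inventory (cost pool remaining) = $4,759.17
Check: goods available $10,213.00 = COGS $5,453.83 + ending $4,759.17

COGS = $5,453.83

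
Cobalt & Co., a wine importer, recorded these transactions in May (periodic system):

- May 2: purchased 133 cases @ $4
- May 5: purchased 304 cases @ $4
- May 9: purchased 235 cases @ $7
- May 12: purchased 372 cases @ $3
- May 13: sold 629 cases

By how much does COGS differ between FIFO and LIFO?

FIFO COGS: 133 @ $4 + 304 @ $4 + 192 @ $7 = $3,092
LIFO COGS: 372 @ $3 + 235 @ $7 + 22 @ $4 = $2,849
Difference = |$3,092 − $2,849| = $243

$243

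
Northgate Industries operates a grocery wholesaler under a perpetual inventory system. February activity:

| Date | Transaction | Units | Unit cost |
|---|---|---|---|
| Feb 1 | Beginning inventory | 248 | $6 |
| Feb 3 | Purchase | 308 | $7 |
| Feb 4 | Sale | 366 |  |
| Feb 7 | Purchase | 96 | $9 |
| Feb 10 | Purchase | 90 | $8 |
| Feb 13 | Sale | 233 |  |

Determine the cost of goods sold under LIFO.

Feb 4, 366 sold [LIFO — newest first]: 308 @ $7 + 58 @ $6 = $2,504
Feb 13, 233 sold [LIFO — newest first]: 90 @ $8 + 96 @ $9 + 47 @ $6 = $1,866
Total COGS = $2,504 + $1,866 = $4,370
Ending inventory: 143 @ $6 = $858

COGS = $4,370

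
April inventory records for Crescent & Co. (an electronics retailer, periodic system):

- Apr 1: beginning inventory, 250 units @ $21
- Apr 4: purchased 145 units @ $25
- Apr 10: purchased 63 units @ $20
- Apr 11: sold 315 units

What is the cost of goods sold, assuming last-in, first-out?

COGS = $7,132

Apr 11, 315 sold [LIFO — newest first]: 63 @ $20 + 145 @ $25 + 107 @ $21 = $7,132
Ending inventory: 143 @ $21 = $3,003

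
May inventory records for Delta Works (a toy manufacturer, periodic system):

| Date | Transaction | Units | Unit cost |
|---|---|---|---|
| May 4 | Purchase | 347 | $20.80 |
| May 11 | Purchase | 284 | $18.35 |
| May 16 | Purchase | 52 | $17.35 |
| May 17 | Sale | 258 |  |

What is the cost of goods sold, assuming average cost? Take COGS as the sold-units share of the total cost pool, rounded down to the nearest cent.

May 17, sell 258: 258/683 × $13,331.20 → $5,035.79
Ending inventory (cost pool remaining) = $8,295.41

COGS = $5,035.79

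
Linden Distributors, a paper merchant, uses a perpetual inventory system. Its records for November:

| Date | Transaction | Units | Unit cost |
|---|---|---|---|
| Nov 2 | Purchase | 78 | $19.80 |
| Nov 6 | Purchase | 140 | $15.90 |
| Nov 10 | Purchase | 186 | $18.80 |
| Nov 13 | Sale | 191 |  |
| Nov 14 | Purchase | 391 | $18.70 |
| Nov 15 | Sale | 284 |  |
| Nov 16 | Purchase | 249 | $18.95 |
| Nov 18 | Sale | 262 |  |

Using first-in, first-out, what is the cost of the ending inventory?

Ending inventory = $5,803.15

Nov 13, 191 sold [FIFO — oldest first]: 78 @ $19.80 + 113 @ $15.90 = $3,341.10
Nov 15, 284 sold [FIFO — oldest first]: 27 @ $15.90 + 186 @ $18.80 + 71 @ $18.70 = $5,253.80
Nov 18, 262 sold [FIFO — oldest first]: 262 @ $18.70 = $4,899.40
Total COGS = $3,341.10 + $5,253.80 + $4,899.40 = $13,494.30
Ending inventory: 58 @ $18.70 + 249 @ $18.95 = $5,803.15
Check: goods available $19,297.45 = COGS $13,494.30 + ending $5,803.15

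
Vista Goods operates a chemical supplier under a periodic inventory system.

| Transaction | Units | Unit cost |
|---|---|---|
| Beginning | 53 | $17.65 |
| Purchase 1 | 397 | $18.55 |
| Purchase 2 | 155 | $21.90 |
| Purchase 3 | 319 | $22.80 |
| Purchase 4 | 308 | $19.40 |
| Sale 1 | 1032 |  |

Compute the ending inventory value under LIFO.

Sale 1 (1032) [LIFO — newest first]: 308 @ $19.40 + 319 @ $22.80 + 155 @ $21.90 + 250 @ $18.55 = $21,280.40
Ending inventory: 53 @ $17.65 + 147 @ $18.55 = $3,662.30
Check: goods available $24,942.70 = COGS $21,280.40 + ending $3,662.30

Ending inventory = $3,662.30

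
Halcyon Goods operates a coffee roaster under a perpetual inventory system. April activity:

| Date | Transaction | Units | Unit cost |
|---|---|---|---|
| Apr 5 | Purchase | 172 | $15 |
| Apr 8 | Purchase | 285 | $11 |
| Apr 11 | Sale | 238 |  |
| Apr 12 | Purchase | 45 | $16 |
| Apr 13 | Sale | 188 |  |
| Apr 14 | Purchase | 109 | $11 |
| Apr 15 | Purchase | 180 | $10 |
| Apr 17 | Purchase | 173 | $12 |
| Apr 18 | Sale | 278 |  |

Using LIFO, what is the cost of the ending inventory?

Apr 11, 238 sold [LIFO — newest first]: 238 @ $11 = $2,618
Apr 13, 188 sold [LIFO — newest first]: 45 @ $16 + 47 @ $11 + 96 @ $15 = $2,677
Apr 18, 278 sold [LIFO — newest first]: 173 @ $12 + 105 @ $10 = $3,126
Total COGS = $2,618 + $2,677 + $3,126 = $8,421
Ending inventory: 76 @ $15 + 109 @ $11 + 75 @ $10 = $3,089

Ending inventory = $3,089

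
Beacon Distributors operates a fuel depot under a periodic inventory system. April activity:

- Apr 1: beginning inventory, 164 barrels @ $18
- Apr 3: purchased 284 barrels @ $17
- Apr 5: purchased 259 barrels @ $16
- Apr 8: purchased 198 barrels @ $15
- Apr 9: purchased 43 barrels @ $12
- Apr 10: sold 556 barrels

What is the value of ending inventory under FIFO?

Apr 10, 556 sold [FIFO — oldest first]: 164 @ $18 + 284 @ $17 + 108 @ $16 = $9,508
Ending inventory: 151 @ $16 + 198 @ $15 + 43 @ $12 = $5,902

Ending inventory = $5,902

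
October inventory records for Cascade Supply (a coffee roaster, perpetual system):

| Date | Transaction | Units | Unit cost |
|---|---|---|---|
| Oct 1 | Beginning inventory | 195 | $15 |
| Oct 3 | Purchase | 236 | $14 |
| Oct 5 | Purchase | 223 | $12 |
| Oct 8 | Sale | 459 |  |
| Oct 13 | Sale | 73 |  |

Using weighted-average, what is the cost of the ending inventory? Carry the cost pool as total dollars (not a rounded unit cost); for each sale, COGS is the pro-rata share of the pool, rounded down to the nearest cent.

After Oct 1: 195 on hand, pool $2,925.00 (≈ $15.0000 each)
After Oct 3: 431 on hand, pool $6,229.00 (≈ $14.4524 each)
After Oct 5: 654 on hand, pool $8,905.00 (≈ $13.6162 each)
Oct 8, sell 459: 459/654 × $8,905.00 → $6,249.83
Oct 13, sell 73: 73/195 × $2,655.17 → $993.98
Total COGS = $6,249.83 + $993.98 = $7,243.81
Ending inventory (cost pool remaining) = $1,661.19

Ending inventory = $1,661.19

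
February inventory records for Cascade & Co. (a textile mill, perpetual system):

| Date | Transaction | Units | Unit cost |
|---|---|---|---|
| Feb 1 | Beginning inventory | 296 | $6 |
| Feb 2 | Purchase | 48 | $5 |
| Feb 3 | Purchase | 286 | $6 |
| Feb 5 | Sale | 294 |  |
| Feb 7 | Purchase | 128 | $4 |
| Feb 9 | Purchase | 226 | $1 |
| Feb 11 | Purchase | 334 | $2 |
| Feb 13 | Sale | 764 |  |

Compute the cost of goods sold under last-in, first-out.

Feb 5, 294 sold [LIFO — newest first]: 286 @ $6 + 8 @ $5 = $1,756
Feb 13, 764 sold [LIFO — newest first]: 334 @ $2 + 226 @ $1 + 128 @ $4 + 40 @ $5 + 36 @ $6 = $1,822
Total COGS = $1,756 + $1,822 = $3,578
Ending inventory: 260 @ $6 = $1,560
Check: goods available $5,138 = COGS $3,578 + ending $1,560

COGS = $3,578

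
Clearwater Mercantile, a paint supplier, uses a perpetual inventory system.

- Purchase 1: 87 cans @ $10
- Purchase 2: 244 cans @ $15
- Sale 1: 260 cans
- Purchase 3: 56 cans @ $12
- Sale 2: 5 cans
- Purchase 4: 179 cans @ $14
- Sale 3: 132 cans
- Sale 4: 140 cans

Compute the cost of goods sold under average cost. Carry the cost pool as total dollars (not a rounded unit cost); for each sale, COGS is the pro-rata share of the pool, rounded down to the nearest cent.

After Purchase 1: 87 on hand, pool $870.00 (≈ $10.0000 each)
After Purchase 2: 331 on hand, pool $4,530.00 (≈ $13.6858 each)
Sale 1, sell 260: 260/331 × $4,530.00 → $3,558.30
After Purchase 3: 127 on hand, pool $1,643.70 (≈ $12.9425 each)
Sale 2, sell 5: 5/127 × $1,643.70 → $64.71
After Purchase 4: 301 on hand, pool $4,084.99 (≈ $13.5714 each)
Sale 3, sell 132: 132/301 × $4,084.99 → $1,791.42
Sale 4, sell 140: 140/169 × $2,293.57 → $1,899.99
Total COGS = $3,558.30 + $64.71 + $1,791.42 + $1,899.99 = $7,314.42
Ending inventory (cost pool remaining) = $393.58
Check: goods available $7,708.00 = COGS $7,314.42 + ending $393.58

COGS = $7,314.42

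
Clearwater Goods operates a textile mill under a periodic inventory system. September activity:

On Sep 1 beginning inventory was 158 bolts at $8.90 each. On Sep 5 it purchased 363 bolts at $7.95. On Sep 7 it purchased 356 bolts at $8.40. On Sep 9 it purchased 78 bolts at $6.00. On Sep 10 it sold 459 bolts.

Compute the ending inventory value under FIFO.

Ending inventory = $3,951.30

Sep 10, 459 sold [FIFO — oldest first]: 158 @ $8.90 + 301 @ $7.95 = $3,799.15
Ending inventory: 62 @ $7.95 + 356 @ $8.40 + 78 @ $6.00 = $3,951.30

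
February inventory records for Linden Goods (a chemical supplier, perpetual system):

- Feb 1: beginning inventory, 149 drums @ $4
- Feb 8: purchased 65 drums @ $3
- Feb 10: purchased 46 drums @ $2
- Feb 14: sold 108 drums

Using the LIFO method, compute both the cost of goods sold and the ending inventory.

COGS = $278; ending inventory = $605

Feb 14, 108 sold [LIFO — newest first]: 46 @ $2 + 62 @ $3 = $278
Ending inventory: 149 @ $4 + 3 @ $3 = $605
Check: goods available $883 = COGS $278 + ending $605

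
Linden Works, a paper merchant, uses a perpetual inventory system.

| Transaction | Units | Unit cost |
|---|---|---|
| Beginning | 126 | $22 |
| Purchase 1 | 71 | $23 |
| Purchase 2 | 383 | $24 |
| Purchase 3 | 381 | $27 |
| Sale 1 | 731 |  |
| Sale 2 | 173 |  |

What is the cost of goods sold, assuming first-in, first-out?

COGS = $22,345

Sale 1 (731) [FIFO — oldest first]: 126 @ $22 + 71 @ $23 + 383 @ $24 + 151 @ $27 = $17,674
Sale 2 (173) [FIFO — oldest first]: 173 @ $27 = $4,671
Total COGS = $17,674 + $4,671 = $22,345
Ending inventory: 57 @ $27 = $1,539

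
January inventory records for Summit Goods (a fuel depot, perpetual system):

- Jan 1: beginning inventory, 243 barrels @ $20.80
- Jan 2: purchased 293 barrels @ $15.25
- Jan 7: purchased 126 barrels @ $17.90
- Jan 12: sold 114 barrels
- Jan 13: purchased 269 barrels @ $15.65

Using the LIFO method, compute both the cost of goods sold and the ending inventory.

COGS = $2,040.60; ending inventory = $13,947.30

Jan 12, 114 sold [LIFO — newest first]: 114 @ $17.90 = $2,040.60
Ending inventory: 243 @ $20.80 + 293 @ $15.25 + 12 @ $17.90 + 269 @ $15.65 = $13,947.30
Check: goods available $15,987.90 = COGS $2,040.60 + ending $13,947.30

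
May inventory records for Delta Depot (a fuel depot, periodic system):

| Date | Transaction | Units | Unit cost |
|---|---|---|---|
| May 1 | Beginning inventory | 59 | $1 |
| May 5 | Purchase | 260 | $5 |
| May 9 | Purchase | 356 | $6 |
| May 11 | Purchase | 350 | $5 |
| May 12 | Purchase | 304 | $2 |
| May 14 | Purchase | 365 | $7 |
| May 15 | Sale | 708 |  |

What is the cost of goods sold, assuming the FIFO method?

COGS = $3,660

May 15, 708 sold [FIFO — oldest first]: 59 @ $1 + 260 @ $5 + 356 @ $6 + 33 @ $5 = $3,660
Ending inventory: 317 @ $5 + 304 @ $2 + 365 @ $7 = $4,748
Check: goods available $8,408 = COGS $3,660 + ending $4,748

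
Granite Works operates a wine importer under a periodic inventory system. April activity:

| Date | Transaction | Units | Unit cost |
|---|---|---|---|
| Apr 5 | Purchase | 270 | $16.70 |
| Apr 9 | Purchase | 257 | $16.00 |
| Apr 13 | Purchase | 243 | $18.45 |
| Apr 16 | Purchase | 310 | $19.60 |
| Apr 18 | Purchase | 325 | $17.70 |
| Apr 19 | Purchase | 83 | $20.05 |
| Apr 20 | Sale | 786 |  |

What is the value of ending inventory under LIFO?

Ending inventory = $11,849.75

Apr 20, 786 sold [LIFO — newest first]: 83 @ $20.05 + 325 @ $17.70 + 310 @ $19.60 + 68 @ $18.45 = $14,747.25
Ending inventory: 270 @ $16.70 + 257 @ $16.00 + 175 @ $18.45 = $11,849.75
Check: goods available $26,597.00 = COGS $14,747.25 + ending $11,849.75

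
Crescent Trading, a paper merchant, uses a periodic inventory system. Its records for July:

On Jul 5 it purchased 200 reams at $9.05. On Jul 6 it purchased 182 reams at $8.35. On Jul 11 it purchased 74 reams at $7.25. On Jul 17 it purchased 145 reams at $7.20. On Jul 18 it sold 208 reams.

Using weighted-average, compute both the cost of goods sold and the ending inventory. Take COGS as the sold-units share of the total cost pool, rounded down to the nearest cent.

COGS = $1,699.37; ending inventory = $3,210.83

Jul 18, sell 208: 208/601 × $4,910.20 → $1,699.37
Ending inventory (cost pool remaining) = $3,210.83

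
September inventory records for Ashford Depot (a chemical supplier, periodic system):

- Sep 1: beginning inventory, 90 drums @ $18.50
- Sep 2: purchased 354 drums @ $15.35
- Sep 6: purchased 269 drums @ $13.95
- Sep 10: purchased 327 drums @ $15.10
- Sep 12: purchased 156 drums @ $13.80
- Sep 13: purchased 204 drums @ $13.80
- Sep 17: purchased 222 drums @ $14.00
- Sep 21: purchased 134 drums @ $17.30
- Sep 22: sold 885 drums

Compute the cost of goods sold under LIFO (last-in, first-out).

Sep 22, 885 sold [LIFO — newest first]: 134 @ $17.30 + 222 @ $14.00 + 204 @ $13.80 + 156 @ $13.80 + 169 @ $15.10 = $12,946.10
Ending inventory: 90 @ $18.50 + 354 @ $15.35 + 269 @ $13.95 + 158 @ $15.10 = $13,237.25
Check: goods available $26,183.35 = COGS $12,946.10 + ending $13,237.25

COGS = $12,946.10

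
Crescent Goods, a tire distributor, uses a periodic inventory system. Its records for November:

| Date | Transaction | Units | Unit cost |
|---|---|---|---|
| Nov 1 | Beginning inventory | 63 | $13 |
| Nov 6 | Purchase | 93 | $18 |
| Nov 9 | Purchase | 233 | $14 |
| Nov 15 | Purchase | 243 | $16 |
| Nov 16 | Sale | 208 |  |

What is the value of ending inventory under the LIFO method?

Ending inventory = $6,315

Nov 16, 208 sold [LIFO — newest first]: 208 @ $16 = $3,328
Ending inventory: 63 @ $13 + 93 @ $18 + 233 @ $14 + 35 @ $16 = $6,315
Check: goods available $9,643 = COGS $3,328 + ending $6,315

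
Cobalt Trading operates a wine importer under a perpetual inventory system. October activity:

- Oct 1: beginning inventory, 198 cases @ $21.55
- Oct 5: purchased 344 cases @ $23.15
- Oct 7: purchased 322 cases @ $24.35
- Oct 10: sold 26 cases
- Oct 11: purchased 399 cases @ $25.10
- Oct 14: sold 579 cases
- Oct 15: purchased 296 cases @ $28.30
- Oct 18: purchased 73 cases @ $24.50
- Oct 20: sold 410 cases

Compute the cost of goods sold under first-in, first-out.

Oct 10, 26 sold [FIFO — oldest first]: 26 @ $21.55 = $560.30
Oct 14, 579 sold [FIFO — oldest first]: 172 @ $21.55 + 344 @ $23.15 + 63 @ $24.35 = $13,204.25
Oct 20, 410 sold [FIFO — oldest first]: 259 @ $24.35 + 151 @ $25.10 = $10,096.75
Total COGS = $560.30 + $13,204.25 + $10,096.75 = $23,861.30
Ending inventory: 248 @ $25.10 + 296 @ $28.30 + 73 @ $24.50 = $16,390.10
Check: goods available $40,251.40 = COGS $23,861.30 + ending $16,390.10

COGS = $23,861.30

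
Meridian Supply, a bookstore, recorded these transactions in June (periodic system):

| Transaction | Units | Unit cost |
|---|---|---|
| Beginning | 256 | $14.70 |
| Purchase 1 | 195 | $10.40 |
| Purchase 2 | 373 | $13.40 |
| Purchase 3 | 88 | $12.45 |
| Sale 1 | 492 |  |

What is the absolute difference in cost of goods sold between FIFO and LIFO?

FIFO COGS: 256 @ $14.70 + 195 @ $10.40 + 41 @ $13.40 = $6,340.60
LIFO COGS: 88 @ $12.45 + 373 @ $13.40 + 31 @ $10.40 = $6,416.20
Difference = |$6,340.60 − $6,416.20| = $75.60

$75.60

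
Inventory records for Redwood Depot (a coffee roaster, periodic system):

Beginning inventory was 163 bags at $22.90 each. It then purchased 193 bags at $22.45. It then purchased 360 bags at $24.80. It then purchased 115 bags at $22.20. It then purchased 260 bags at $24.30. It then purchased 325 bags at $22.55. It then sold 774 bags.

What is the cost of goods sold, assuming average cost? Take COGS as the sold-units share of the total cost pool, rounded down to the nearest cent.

Sale 1, sell 774: 774/1416 × $33,193.30 → $18,143.79
Ending inventory (cost pool remaining) = $15,049.51

COGS = $18,143.79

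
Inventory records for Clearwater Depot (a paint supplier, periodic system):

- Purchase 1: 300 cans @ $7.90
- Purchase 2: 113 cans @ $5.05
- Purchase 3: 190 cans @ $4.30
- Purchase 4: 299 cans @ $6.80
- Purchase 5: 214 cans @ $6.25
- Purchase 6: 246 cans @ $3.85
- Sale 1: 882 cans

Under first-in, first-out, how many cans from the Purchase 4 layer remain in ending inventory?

Sale 1 (882) [FIFO — oldest first]: 300 @ $7.90 + 113 @ $5.05 + 190 @ $4.30 + 279 @ $6.80 = $5,654.85
Ending inventory: 20 @ $6.80 + 214 @ $6.25 + 246 @ $3.85 = $2,420.60

20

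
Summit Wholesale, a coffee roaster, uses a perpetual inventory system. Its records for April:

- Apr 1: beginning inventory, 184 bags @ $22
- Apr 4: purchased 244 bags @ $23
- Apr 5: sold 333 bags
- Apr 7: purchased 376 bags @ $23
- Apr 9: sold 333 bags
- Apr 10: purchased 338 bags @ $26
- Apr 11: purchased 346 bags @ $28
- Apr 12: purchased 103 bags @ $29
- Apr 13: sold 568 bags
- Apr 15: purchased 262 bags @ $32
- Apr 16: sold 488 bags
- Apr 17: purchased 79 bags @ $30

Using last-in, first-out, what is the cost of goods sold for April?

COGS = $45,237

Apr 5, 333 sold [LIFO — newest first]: 244 @ $23 + 89 @ $22 = $7,570
Apr 9, 333 sold [LIFO — newest first]: 333 @ $23 = $7,659
Apr 13, 568 sold [LIFO — newest first]: 103 @ $29 + 346 @ $28 + 119 @ $26 = $15,769
Apr 16, 488 sold [LIFO — newest first]: 262 @ $32 + 219 @ $26 + 7 @ $23 = $14,239
Total COGS = $7,570 + $7,659 + $15,769 + $14,239 = $45,237
Ending inventory: 95 @ $22 + 36 @ $23 + 79 @ $30 = $5,288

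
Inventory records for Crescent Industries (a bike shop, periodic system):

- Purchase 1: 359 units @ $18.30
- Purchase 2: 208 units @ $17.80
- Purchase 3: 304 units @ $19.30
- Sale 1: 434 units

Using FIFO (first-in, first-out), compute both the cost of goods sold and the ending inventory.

Sale 1 (434) [FIFO — oldest first]: 359 @ $18.30 + 75 @ $17.80 = $7,904.70
Ending inventory: 133 @ $17.80 + 304 @ $19.30 = $8,234.60

COGS = $7,904.70; ending inventory = $8,234.60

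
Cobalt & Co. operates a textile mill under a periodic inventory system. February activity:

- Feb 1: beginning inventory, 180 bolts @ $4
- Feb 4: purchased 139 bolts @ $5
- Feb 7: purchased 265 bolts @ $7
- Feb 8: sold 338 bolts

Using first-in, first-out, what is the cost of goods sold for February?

COGS = $1,548

Feb 8, 338 sold [FIFO — oldest first]: 180 @ $4 + 139 @ $5 + 19 @ $7 = $1,548
Ending inventory: 246 @ $7 = $1,722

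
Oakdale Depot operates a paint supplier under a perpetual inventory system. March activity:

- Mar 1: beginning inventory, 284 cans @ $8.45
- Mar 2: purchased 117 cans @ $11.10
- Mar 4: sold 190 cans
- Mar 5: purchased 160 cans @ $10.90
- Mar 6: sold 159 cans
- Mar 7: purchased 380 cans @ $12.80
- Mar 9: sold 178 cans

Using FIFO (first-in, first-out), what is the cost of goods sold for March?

COGS = $5,071.90

Mar 4, 190 sold [FIFO — oldest first]: 190 @ $8.45 = $1,605.50
Mar 6, 159 sold [FIFO — oldest first]: 94 @ $8.45 + 65 @ $11.10 = $1,515.80
Mar 9, 178 sold [FIFO — oldest first]: 52 @ $11.10 + 126 @ $10.90 = $1,950.60
Total COGS = $1,605.50 + $1,515.80 + $1,950.60 = $5,071.90
Ending inventory: 34 @ $10.90 + 380 @ $12.80 = $5,234.60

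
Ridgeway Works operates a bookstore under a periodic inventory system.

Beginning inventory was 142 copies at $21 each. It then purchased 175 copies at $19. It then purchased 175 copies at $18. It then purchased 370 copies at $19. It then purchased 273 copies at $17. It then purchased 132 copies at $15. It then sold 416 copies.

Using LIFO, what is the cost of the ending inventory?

Sale 1 (416) [LIFO — newest first]: 132 @ $15 + 273 @ $17 + 11 @ $19 = $6,830
Ending inventory: 142 @ $21 + 175 @ $19 + 175 @ $18 + 359 @ $19 = $16,278

Ending inventory = $16,278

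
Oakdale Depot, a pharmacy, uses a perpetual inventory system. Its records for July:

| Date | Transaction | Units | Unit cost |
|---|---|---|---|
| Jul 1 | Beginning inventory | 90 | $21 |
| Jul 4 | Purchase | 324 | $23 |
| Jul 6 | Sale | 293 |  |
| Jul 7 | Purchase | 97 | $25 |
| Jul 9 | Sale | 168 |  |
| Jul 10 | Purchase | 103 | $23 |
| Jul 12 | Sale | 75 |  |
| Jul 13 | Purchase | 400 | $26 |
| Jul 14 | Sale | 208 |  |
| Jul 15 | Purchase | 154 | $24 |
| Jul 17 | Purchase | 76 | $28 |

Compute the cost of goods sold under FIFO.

COGS = $17,516

Jul 6, 293 sold [FIFO — oldest first]: 90 @ $21 + 203 @ $23 = $6,559
Jul 9, 168 sold [FIFO — oldest first]: 121 @ $23 + 47 @ $25 = $3,958
Jul 12, 75 sold [FIFO — oldest first]: 50 @ $25 + 25 @ $23 = $1,825
Jul 14, 208 sold [FIFO — oldest first]: 78 @ $23 + 130 @ $26 = $5,174
Total COGS = $6,559 + $3,958 + $1,825 + $5,174 = $17,516
Ending inventory: 270 @ $26 + 154 @ $24 + 76 @ $28 = $12,844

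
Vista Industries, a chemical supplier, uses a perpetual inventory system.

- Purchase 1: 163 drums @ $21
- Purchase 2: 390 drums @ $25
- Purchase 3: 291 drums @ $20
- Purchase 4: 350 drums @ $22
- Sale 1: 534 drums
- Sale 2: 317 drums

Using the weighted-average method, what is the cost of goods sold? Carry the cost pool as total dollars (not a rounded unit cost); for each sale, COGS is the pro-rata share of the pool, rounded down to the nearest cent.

COGS = $19,024.90

After Purchase 1: 163 on hand, pool $3,423.00 (≈ $21.0000 each)
After Purchase 2: 553 on hand, pool $13,173.00 (≈ $23.8210 each)
After Purchase 3: 844 on hand, pool $18,993.00 (≈ $22.5036 each)
After Purchase 4: 1194 on hand, pool $26,693.00 (≈ $22.3559 each)
Sale 1, sell 534: 534/1194 × $26,693.00 → $11,938.07
Sale 2, sell 317: 317/660 × $14,754.93 → $7,086.83
Total COGS = $11,938.07 + $7,086.83 = $19,024.90
Ending inventory (cost pool remaining) = $7,668.10
Check: goods available $26,693.00 = COGS $19,024.90 + ending $7,668.10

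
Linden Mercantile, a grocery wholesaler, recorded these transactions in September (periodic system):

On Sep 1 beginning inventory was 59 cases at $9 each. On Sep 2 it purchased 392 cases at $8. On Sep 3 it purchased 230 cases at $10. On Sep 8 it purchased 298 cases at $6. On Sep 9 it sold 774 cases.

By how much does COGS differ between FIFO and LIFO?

$469

FIFO COGS: 59 @ $9 + 392 @ $8 + 230 @ $10 + 93 @ $6 = $6,525
LIFO COGS: 298 @ $6 + 230 @ $10 + 246 @ $8 = $6,056
Difference = |$6,525 − $6,056| = $469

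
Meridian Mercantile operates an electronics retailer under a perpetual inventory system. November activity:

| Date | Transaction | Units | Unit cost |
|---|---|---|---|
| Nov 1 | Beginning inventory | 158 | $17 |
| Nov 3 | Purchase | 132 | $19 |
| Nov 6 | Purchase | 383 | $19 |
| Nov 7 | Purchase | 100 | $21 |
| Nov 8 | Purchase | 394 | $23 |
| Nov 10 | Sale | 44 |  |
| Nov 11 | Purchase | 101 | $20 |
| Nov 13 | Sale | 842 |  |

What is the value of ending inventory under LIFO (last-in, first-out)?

Nov 10, 44 sold [LIFO — newest first]: 44 @ $23 = $1,012
Nov 13, 842 sold [LIFO — newest first]: 101 @ $20 + 350 @ $23 + 100 @ $21 + 291 @ $19 = $17,699
Total COGS = $1,012 + $17,699 = $18,711
Ending inventory: 158 @ $17 + 132 @ $19 + 92 @ $19 = $6,942
Check: goods available $25,653 = COGS $18,711 + ending $6,942

Ending inventory = $6,942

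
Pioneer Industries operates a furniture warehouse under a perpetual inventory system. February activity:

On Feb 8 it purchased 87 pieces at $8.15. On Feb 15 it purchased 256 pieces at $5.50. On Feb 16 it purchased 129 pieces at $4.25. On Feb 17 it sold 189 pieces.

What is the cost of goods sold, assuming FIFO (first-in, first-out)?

COGS = $1,270.05

Feb 17, 189 sold [FIFO — oldest first]: 87 @ $8.15 + 102 @ $5.50 = $1,270.05
Ending inventory: 154 @ $5.50 + 129 @ $4.25 = $1,395.25
Check: goods available $2,665.30 = COGS $1,270.05 + ending $1,395.25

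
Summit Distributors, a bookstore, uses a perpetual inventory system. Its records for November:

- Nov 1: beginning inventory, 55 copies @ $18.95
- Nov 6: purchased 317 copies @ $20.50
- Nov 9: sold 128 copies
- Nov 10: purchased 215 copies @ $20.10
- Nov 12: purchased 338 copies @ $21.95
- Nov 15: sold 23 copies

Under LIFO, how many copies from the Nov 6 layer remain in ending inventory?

189

Nov 9, 128 sold [LIFO — newest first]: 128 @ $20.50 = $2,624.00
Nov 15, 23 sold [LIFO — newest first]: 23 @ $21.95 = $504.85
Total COGS = $2,624.00 + $504.85 = $3,128.85
Ending inventory: 55 @ $18.95 + 189 @ $20.50 + 215 @ $20.10 + 315 @ $21.95 = $16,152.50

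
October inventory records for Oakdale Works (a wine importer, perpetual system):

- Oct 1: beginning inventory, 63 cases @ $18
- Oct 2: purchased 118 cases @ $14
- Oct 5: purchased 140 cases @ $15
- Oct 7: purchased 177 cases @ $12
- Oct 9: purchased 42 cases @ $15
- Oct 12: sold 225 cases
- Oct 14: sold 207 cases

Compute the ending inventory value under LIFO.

Ending inventory = $1,764

Oct 12, 225 sold [LIFO — newest first]: 42 @ $15 + 177 @ $12 + 6 @ $15 = $2,844
Oct 14, 207 sold [LIFO — newest first]: 134 @ $15 + 73 @ $14 = $3,032
Total COGS = $2,844 + $3,032 = $5,876
Ending inventory: 63 @ $18 + 45 @ $14 = $1,764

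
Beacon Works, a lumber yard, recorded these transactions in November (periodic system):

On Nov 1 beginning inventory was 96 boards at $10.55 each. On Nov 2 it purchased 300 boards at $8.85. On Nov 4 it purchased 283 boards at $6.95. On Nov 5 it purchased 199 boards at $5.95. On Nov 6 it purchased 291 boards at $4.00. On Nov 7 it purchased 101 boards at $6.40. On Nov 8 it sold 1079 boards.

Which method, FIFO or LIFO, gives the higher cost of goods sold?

FIFO COGS: 96 @ $10.55 + 300 @ $8.85 + 283 @ $6.95 + 199 @ $5.95 + 201 @ $4.00 = $7,622.70
LIFO COGS: 101 @ $6.40 + 291 @ $4.00 + 199 @ $5.95 + 283 @ $6.95 + 205 @ $8.85 = $6,775.55

FIFO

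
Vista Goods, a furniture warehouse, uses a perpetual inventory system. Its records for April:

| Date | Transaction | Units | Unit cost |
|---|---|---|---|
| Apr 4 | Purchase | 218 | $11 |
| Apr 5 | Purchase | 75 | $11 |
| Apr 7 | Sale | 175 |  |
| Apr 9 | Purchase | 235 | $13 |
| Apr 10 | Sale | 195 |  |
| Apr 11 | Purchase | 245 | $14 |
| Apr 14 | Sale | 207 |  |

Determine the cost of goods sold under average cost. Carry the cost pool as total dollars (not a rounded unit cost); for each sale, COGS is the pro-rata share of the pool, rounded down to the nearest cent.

COGS = $7,092.21

After Apr 4: 218 on hand, pool $2,398.00 (≈ $11.0000 each)
After Apr 5: 293 on hand, pool $3,223.00 (≈ $11.0000 each)
Apr 7, sell 175: 175/293 × $3,223.00 → $1,925.00
After Apr 9: 353 on hand, pool $4,353.00 (≈ $12.3314 each)
Apr 10, sell 195: 195/353 × $4,353.00 → $2,404.63
After Apr 11: 403 on hand, pool $5,378.37 (≈ $13.3458 each)
Apr 14, sell 207: 207/403 × $5,378.37 → $2,762.58
Total COGS = $1,925.00 + $2,404.63 + $2,762.58 = $7,092.21
Ending inventory (cost pool remaining) = $2,615.79
Check: goods available $9,708.00 = COGS $7,092.21 + ending $2,615.79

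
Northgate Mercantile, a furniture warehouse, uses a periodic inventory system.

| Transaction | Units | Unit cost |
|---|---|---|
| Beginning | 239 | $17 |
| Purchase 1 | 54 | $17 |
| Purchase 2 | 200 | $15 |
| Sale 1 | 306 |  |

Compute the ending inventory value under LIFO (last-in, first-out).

Sale 1 (306) [LIFO — newest first]: 200 @ $15 + 54 @ $17 + 52 @ $17 = $4,802
Ending inventory: 187 @ $17 = $3,179

Ending inventory = $3,179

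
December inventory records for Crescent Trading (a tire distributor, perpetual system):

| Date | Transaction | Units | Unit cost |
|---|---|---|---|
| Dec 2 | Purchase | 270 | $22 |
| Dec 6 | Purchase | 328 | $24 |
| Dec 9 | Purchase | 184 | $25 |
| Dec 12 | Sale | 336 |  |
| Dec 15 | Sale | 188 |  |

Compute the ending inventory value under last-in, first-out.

Ending inventory = $5,676

Dec 12, 336 sold [LIFO — newest first]: 184 @ $25 + 152 @ $24 = $8,248
Dec 15, 188 sold [LIFO — newest first]: 176 @ $24 + 12 @ $22 = $4,488
Total COGS = $8,248 + $4,488 = $12,736
Ending inventory: 258 @ $22 = $5,676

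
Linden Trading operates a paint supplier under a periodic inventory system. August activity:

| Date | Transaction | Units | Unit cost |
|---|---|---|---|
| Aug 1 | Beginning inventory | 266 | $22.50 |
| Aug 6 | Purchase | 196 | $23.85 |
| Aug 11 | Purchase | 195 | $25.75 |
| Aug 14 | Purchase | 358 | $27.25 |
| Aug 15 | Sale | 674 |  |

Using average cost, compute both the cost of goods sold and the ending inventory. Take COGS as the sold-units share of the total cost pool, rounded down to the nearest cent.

COGS = $16,890.73; ending inventory = $8,545.62

Aug 15, sell 674: 674/1015 × $25,436.35 → $16,890.73
Ending inventory (cost pool remaining) = $8,545.62
Check: goods available $25,436.35 = COGS $16,890.73 + ending $8,545.62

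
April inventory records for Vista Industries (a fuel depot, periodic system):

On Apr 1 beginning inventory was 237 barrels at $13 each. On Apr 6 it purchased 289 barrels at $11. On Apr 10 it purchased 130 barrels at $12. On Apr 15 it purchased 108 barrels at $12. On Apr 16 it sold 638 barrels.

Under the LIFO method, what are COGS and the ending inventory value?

COGS = $7,478; ending inventory = $1,638

Apr 16, 638 sold [LIFO — newest first]: 108 @ $12 + 130 @ $12 + 289 @ $11 + 111 @ $13 = $7,478
Ending inventory: 126 @ $13 = $1,638
Check: goods available $9,116 = COGS $7,478 + ending $1,638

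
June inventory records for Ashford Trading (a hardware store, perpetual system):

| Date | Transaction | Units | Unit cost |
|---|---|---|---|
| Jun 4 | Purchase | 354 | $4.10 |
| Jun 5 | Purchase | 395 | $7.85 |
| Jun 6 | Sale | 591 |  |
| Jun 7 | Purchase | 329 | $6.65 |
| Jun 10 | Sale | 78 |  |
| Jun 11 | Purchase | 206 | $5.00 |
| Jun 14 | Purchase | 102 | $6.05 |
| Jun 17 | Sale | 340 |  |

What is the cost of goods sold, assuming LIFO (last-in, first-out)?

Jun 6, 591 sold [LIFO — newest first]: 395 @ $7.85 + 196 @ $4.10 = $3,904.35
Jun 10, 78 sold [LIFO — newest first]: 78 @ $6.65 = $518.70
Jun 17, 340 sold [LIFO — newest first]: 102 @ $6.05 + 206 @ $5.00 + 32 @ $6.65 = $1,859.90
Total COGS = $3,904.35 + $518.70 + $1,859.90 = $6,282.95
Ending inventory: 158 @ $4.10 + 219 @ $6.65 = $2,104.15

COGS = $6,282.95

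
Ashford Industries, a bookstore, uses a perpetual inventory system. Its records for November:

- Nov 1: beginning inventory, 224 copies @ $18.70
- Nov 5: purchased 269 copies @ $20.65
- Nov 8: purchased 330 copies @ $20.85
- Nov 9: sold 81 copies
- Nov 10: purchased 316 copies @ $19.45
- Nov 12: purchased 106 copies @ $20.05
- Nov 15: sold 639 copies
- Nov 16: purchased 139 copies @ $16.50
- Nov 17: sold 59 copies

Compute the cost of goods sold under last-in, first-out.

COGS = $15,458.30

Nov 9, 81 sold [LIFO — newest first]: 81 @ $20.85 = $1,688.85
Nov 15, 639 sold [LIFO — newest first]: 106 @ $20.05 + 316 @ $19.45 + 217 @ $20.85 = $12,795.95
Nov 17, 59 sold [LIFO — newest first]: 59 @ $16.50 = $973.50
Total COGS = $1,688.85 + $12,795.95 + $973.50 = $15,458.30
Ending inventory: 224 @ $18.70 + 269 @ $20.65 + 32 @ $20.85 + 80 @ $16.50 = $11,730.85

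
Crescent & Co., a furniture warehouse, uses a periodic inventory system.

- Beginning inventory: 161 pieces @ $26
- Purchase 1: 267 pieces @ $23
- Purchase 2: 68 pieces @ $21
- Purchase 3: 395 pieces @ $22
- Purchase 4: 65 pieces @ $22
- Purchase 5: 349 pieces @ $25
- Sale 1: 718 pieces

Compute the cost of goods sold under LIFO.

Sale 1 (718) [LIFO — newest first]: 349 @ $25 + 65 @ $22 + 304 @ $22 = $16,843
Ending inventory: 161 @ $26 + 267 @ $23 + 68 @ $21 + 91 @ $22 = $13,757

COGS = $16,843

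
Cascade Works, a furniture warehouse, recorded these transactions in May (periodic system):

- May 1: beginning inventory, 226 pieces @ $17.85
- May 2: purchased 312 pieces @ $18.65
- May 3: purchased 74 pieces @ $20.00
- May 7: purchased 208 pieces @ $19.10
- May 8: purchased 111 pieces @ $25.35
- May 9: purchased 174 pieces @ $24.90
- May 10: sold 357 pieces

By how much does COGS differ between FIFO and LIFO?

FIFO COGS: 226 @ $17.85 + 131 @ $18.65 = $6,477.25
LIFO COGS: 174 @ $24.90 + 111 @ $25.35 + 72 @ $19.10 = $8,521.65
Difference = |$6,477.25 − $8,521.65| = $2,044.40

$2,044.40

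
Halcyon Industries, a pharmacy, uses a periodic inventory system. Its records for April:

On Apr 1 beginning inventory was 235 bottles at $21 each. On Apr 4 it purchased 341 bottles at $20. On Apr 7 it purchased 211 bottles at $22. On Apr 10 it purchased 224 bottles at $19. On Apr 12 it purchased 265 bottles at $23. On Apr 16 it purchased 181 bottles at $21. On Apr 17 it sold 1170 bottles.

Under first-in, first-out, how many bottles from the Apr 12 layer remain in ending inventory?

106

Apr 17, 1170 sold [FIFO — oldest first]: 235 @ $21 + 341 @ $20 + 211 @ $22 + 224 @ $19 + 159 @ $23 = $24,310
Ending inventory: 106 @ $23 + 181 @ $21 = $6,239
Check: goods available $30,549 = COGS $24,310 + ending $6,239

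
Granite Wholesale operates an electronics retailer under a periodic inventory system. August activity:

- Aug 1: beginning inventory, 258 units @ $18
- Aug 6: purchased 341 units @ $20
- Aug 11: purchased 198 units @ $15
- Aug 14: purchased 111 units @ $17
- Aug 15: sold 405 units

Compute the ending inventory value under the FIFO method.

Aug 15, 405 sold [FIFO — oldest first]: 258 @ $18 + 147 @ $20 = $7,584
Ending inventory: 194 @ $20 + 198 @ $15 + 111 @ $17 = $8,737
Check: goods available $16,321 = COGS $7,584 + ending $8,737

Ending inventory = $8,737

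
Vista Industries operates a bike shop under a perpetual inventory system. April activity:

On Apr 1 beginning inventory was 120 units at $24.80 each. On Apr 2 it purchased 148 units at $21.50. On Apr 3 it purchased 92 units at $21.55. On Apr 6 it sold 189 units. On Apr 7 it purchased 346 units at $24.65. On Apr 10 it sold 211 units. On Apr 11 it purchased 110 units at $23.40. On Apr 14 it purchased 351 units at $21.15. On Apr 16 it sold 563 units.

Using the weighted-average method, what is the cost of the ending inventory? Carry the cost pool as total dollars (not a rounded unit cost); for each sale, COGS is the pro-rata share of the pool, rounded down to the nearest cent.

After Apr 1: 120 on hand, pool $2,976.00 (≈ $24.8000 each)
After Apr 2: 268 on hand, pool $6,158.00 (≈ $22.9776 each)
After Apr 3: 360 on hand, pool $8,140.60 (≈ $22.6128 each)
Apr 6, sell 189: 189/360 × $8,140.60 → $4,273.81
After Apr 7: 517 on hand, pool $12,395.69 (≈ $23.9762 each)
Apr 10, sell 211: 211/517 × $12,395.69 → $5,058.97
After Apr 11: 416 on hand, pool $9,910.72 (≈ $23.8238 each)
After Apr 14: 767 on hand, pool $17,334.37 (≈ $22.6002 each)
Apr 16, sell 563: 563/767 × $17,334.37 → $12,723.92
Total COGS = $4,273.81 + $5,058.97 + $12,723.92 = $22,056.70
Ending inventory (cost pool remaining) = $4,610.45

Ending inventory = $4,610.45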